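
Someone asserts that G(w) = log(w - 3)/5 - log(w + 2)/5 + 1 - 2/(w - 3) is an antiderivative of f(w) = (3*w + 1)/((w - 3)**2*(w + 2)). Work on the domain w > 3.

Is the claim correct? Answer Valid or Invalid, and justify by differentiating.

d/dw[G] = (3*w + 1)/(w**3 - 4*w**2 - 3*w + 18)
This equals f(w) exactly, so the claim holds.

Valid. The derivative of G reproduces f.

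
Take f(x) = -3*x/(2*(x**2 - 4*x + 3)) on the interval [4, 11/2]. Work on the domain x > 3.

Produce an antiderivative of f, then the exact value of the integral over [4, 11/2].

Antiderivative: F(x) = -9*log(x - 3)/4 + 3*log(x - 1)/4; value = -9*log(5/2)/4 - 3*log(3)/4 + 3*log(9/2)/4

Factor the denominator (2*(x - 3)*(x - 1)) and decompose: f = 3/(4*(x - 1)) - 9/(4*(x - 3)); each piece integrates to a log, atan, or power term.
F(x) = -9*log(x - 3)/4 + 3*log(x - 1)/4 is an antiderivative of f.
Check: d/dx[-9*log(x - 3)/4 + 3*log(x - 1)/4] = -3*x/(2*x**2 - 8*x + 6), which equals f(x).
F(11/2) = -9*log(5/2)/4 + 3*log(9/2)/4; F(4) = 3*log(3)/4.
Integral = F(11/2) - F(4) = -9*log(5/2)/4 - 3*log(3)/4 + 3*log(9/2)/4.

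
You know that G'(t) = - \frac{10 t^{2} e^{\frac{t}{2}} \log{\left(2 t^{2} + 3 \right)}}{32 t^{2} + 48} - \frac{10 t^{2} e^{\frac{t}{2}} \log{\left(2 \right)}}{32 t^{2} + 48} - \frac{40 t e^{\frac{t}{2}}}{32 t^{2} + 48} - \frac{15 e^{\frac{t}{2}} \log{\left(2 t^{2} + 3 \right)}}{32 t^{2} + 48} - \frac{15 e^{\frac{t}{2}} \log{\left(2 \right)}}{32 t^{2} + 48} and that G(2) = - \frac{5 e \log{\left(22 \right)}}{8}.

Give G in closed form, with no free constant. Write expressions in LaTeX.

G(t) = - \frac{5 e^{\frac{t}{2}} \log{\left(4 t^{2} + 6 \right)}}{8}

Recognize the product-rule pattern: G'(t) = u'v + uv' with u = - \frac{5 e^{\frac{t}{2}}}{8}, v = \log{\left(4 t^{2} + 6 \right)}, so integration by parts undoes it.
A general antiderivative is - \frac{5 e^{\frac{t}{2}} \log{\left(4 t^{2} + 6 \right)}}{8} + C.
The condition gives C = - \frac{5 e \log{\left(22 \right)}}{8} - (- \frac{5 e \log{\left(22 \right)}}{8}) = 0.
So G(t) = - \frac{5 e^{\frac{t}{2}} \log{\left(4 t^{2} + 6 \right)}}{8}.
Check: d/dt[- \frac{5 e^{\frac{t}{2}} \log{\left(4 t^{2} + 6 \right)}}{8}] = \frac{- 10 t^{2} e^{\frac{t}{2}} \log{\left(2 t^{2} + 3 \right)} - 10 t^{2} e^{\frac{t}{2}} \log{\left(2 \right)} - 40 t e^{\frac{t}{2}} - 15 e^{\frac{t}{2}} \log{\left(2 t^{2} + 3 \right)} - 15 e^{\frac{t}{2}} \log{\left(2 \right)}}{32 t^{2} + 48}, which equals G'(t).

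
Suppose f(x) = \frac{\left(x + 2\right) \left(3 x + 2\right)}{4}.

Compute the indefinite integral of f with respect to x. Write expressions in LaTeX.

Recover f(x) by differentiating a candidate F(x); any mismatch rules it out.
Check: d/dx[\frac{x \left(x + 2\right)^{2}}{4}] = \frac{3 x^{2}}{4} + 2 x + 1, which equals f(x).

F(x) = \frac{x \left(x + 2\right)^{2}}{4} + C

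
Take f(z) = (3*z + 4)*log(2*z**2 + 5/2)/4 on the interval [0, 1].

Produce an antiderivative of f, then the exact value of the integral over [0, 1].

Antiderivative: F(z) = (-12*z**2 + 4*z*(3*z + 8)*log(2*z**2 + 5/2) - 64*z + 15*log(z**2 + 5/4) + 32*sqrt(5)*atan(2*sqrt(5)*z/5))/32; value = -19/8 - 15*log(5/4)/32 + 15*log(9/4)/32 + sqrt(5)*atan(2*sqrt(5)/5) + 11*log(9/2)/8

Differentiate the proposed F(z) back; it has to land on f(z) exactly.
F(z) = (-12*z**2 + 4*z*(3*z + 8)*log(2*z**2 + 5/2) - 64*z + 15*log(z**2 + 5/4) + 32*sqrt(5)*atan(2*sqrt(5)*z/5))/32 is an antiderivative of f.
Check: d/dz[(-12*z**2 + 4*z*(3*z + 8)*log(2*z**2 + 5/2) - 64*z + 15*log(z**2 + 5/4) + 32*sqrt(5)*atan(2*sqrt(5)*z/5))/32] = 3*z*log(2*z**2 + 5/2)/4 + log(2*z**2 + 5/2), which equals f(z).
F(1) = -19/8 + 15*log(9/4)/32 + sqrt(5)*atan(2*sqrt(5)/5) + 11*log(9/2)/8; F(0) = 15*log(5/4)/32.
Integral = F(1) - F(0) = -19/8 - 15*log(5/4)/32 + 15*log(9/4)/32 + sqrt(5)*atan(2*sqrt(5)/5) + 11*log(9/2)/8.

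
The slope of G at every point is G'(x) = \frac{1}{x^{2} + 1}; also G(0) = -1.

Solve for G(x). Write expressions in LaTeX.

G(x) = \operatorname{atan}{\left(x \right)} - 1

A candidate passes only if d/dx[G] lands on the given G'(x) exactly.
A general antiderivative is \operatorname{atan}{\left(x \right)} + C.
The condition gives C = -1 - (0) = -1.
So G(x) = \operatorname{atan}{\left(x \right)} - 1.
Check: d/dx[\operatorname{atan}{\left(x \right)} - 1] = \frac{1}{x^{2} + 1} = G'(x).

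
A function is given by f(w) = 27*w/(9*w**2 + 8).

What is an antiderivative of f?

An antiderivative is F(w) = 3*log(9*w**2 + 8)/2.

f matches the chain-rule pattern g'(h)*h' with inner function h(w) = 3*w**2/2 + 4/3; substituting u = h(w) collapses the integral.
Check: d/dw[3*log(9*w**2 + 8)/2] = 27*w/(9*w**2 + 8) = f(w).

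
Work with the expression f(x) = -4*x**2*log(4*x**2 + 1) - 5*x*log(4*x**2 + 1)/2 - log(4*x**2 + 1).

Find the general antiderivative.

The integrand splits into summands that can be handled one at a time.
Check: d/dx[-(192*x**3*log(4*x**2 + 1) - 128*x**3 + 180*x**2*log(4*x**2 + 1) - 180*x**2 + 144*x*log(4*x**2 + 1) - 192*x + 45*log(x**2 + 1/4) + 96*atan(2*x))/144] = -4*x**2*log(4*x**2 + 1) - 5*x*log(4*x**2 + 1)/2 - log(4*x**2 + 1) = f(x).

F(x) = -(192*x**3*log(4*x**2 + 1) - 128*x**3 + 180*x**2*log(4*x**2 + 1) - 180*x**2 + 144*x*log(4*x**2 + 1) - 192*x + 45*log(x**2 + 1/4) + 96*atan(2*x))/144 + C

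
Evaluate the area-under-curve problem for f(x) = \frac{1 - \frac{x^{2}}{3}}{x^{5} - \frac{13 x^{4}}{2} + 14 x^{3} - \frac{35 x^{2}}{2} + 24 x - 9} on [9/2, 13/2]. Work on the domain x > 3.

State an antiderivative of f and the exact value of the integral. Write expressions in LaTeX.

Antiderivative: F(x) = \frac{- 324 \left(x - 3\right) \log{\left(x - 3 \right)} + 5324 \left(x - 3\right) \log{\left(x - \frac{1}{2} \right)} - 2500 \left(x - 3\right) \log{\left(x^{2} + 2 \right)} + 2125 \sqrt{2} \left(x - 3\right) \operatorname{atan}{\left(\frac{\sqrt{2} x}{2} \right)} + 5940}{81675 \left(x - 3\right)}; value = - \frac{100 \log{\left(\frac{177}{4} \right)}}{3267} - \frac{44 \log{\left(4 \right)}}{675} - \frac{85 \sqrt{2} \operatorname{atan}{\left(\frac{9 \sqrt{2}}{4} \right)}}{3267} - \frac{32}{1155} - \frac{12 \log{\left(\frac{7}{2} \right)}}{3025} + \frac{12 \log{\left(\frac{3}{2} \right)}}{3025} + \frac{85 \sqrt{2} \operatorname{atan}{\left(\frac{13 \sqrt{2}}{4} \right)}}{3267} + \frac{100 \log{\left(\frac{89}{4} \right)}}{3267} + \frac{44 \log{\left(6 \right)}}{675}

Factor the denominator (3 \left(x - 3\right)^{2} \left(2 x - 1\right) \left(x^{2} + 2\right)) and decompose: f = - \frac{10 \left(20 x - 17\right)}{3267 \left(x^{2} + 2\right)} + \frac{88}{675 \left(2 x - 1\right)} - \frac{12}{3025 \left(x - 3\right)} - \frac{4}{55 \left(x - 3\right)^{2}}; each piece integrates to a log, atan, or power term.
F(x) = \frac{- 324 \left(x - 3\right) \log{\left(x - 3 \right)} + 5324 \left(x - 3\right) \log{\left(x - \frac{1}{2} \right)} - 2500 \left(x - 3\right) \log{\left(x^{2} + 2 \right)} + 2125 \sqrt{2} \left(x - 3\right) \operatorname{atan}{\left(\frac{\sqrt{2} x}{2} \right)} + 5940}{81675 \left(x - 3\right)} is an antiderivative of f.
Check: d/dx[\frac{- 324 \left(x - 3\right) \log{\left(x - 3 \right)} + 5324 \left(x - 3\right) \log{\left(x - \frac{1}{2} \right)} - 2500 \left(x - 3\right) \log{\left(x^{2} + 2 \right)} + 2125 \sqrt{2} \left(x - 3\right) \operatorname{atan}{\left(\frac{\sqrt{2} x}{2} \right)} + 5940}{81675 \left(x - 3\right)}] = \frac{6 - 2 x^{2}}{6 x^{5} - 39 x^{4} + 84 x^{3} - 105 x^{2} + 144 x - 54}, which equals f(x).
F(13/2) = - \frac{100 \log{\left(\frac{177}{4} \right)}}{3267} - \frac{12 \log{\left(\frac{7}{2} \right)}}{3025} + \frac{8}{385} + \frac{85 \sqrt{2} \operatorname{atan}{\left(\frac{13 \sqrt{2}}{4} \right)}}{3267} + \frac{44 \log{\left(6 \right)}}{675}; F(9/2) = - \frac{100 \log{\left(\frac{89}{4} \right)}}{3267} - \frac{12 \log{\left(\frac{3}{2} \right)}}{3025} + \frac{85 \sqrt{2} \operatorname{atan}{\left(\frac{9 \sqrt{2}}{4} \right)}}{3267} + \frac{8}{165} + \frac{44 \log{\left(4 \right)}}{675}.
Integral = F(13/2) - F(9/2) = - \frac{100 \log{\left(\frac{177}{4} \right)}}{3267} - \frac{44 \log{\left(4 \right)}}{675} - \frac{85 \sqrt{2} \operatorname{atan}{\left(\frac{9 \sqrt{2}}{4} \right)}}{3267} - \frac{32}{1155} - \frac{12 \log{\left(\frac{7}{2} \right)}}{3025} + \frac{12 \log{\left(\frac{3}{2} \right)}}{3025} + \frac{85 \sqrt{2} \operatorname{atan}{\left(\frac{13 \sqrt{2}}{4} \right)}}{3267} + \frac{100 \log{\left(\frac{89}{4} \right)}}{3267} + \frac{44 \log{\left(6 \right)}}{675}.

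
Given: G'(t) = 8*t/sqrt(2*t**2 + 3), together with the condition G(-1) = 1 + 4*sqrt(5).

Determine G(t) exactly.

G'(t) matches the chain-rule pattern g'(h)*h' with inner function h(t) = 2*t**2 + 3; substituting u = h(t) collapses the integral.
A general antiderivative is 4*sqrt(2*t**2 + 3) + C.
The condition gives C = 1 + 4*sqrt(5) - (4*sqrt(5)) = 1.
So G(t) = 4*sqrt(2*t**2 + 3) + 1.
Check: d/dt[4*sqrt(2*t**2 + 3) + 1] = 8*t/sqrt(2*t**2 + 3) = G'(t).

G(t) = 4*sqrt(2*t**2 + 3) + 1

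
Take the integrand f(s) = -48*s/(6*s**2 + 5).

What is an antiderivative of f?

The substitution u = 3*s**2 + 5/2 works: f is exactly (dF/du)*(du/ds) for that inner function.
Check: d/ds[-4*log(3*s**2 + 5/2)] = -48*s/(6*s**2 + 5) = f(s).

An antiderivative is F(s) = -4*log(3*s**2 + 5/2).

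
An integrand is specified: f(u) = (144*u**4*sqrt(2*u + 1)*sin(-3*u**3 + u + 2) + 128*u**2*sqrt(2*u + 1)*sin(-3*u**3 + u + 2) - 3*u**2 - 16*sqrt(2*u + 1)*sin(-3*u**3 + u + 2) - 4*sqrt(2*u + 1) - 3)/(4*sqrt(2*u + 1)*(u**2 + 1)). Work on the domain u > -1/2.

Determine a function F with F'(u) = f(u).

Recover f(u) by differentiating a candidate F(u); any mismatch rules it out.
Check: d/du[-3*sqrt(2*u + 1)/4 + 4*cos(-3*u**3 + u + 2) - atan(u)] = (144*u**4*sqrt(2*u + 1)*sin(-3*u**3 + u + 2) + 128*u**2*sqrt(2*u + 1)*sin(-3*u**3 + u + 2) - 3*u**2 - 16*sqrt(2*u + 1)*sin(-3*u**3 + u + 2) - 4*sqrt(2*u + 1) - 3)/(4*u**2*sqrt(2*u + 1) + 4*sqrt(2*u + 1)), which equals f(u).

An antiderivative is F(u) = -3*sqrt(2*u + 1)/4 + 4*cos(-3*u**3 + u + 2) - atan(u).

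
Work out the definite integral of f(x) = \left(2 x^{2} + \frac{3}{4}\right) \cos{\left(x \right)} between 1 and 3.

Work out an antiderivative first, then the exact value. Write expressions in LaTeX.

Check any antiderivative F(x) by computing F'(x) and comparing it with f(x).
F(x) = 2 x^{2} \sin{\left(x \right)} + 4 x \cos{\left(x \right)} - \frac{13 \sin{\left(x \right)}}{4} is an antiderivative of f.
Check: d/dx[2 x^{2} \sin{\left(x \right)} + 4 x \cos{\left(x \right)} - \frac{13 \sin{\left(x \right)}}{4}] = 2 x^{2} \cos{\left(x \right)} + \frac{3 \cos{\left(x \right)}}{4}, which equals f(x).
F(3) = 12 \cos{\left(3 \right)} + \frac{59 \sin{\left(3 \right)}}{4}; F(1) = - \frac{5 \sin{\left(1 \right)}}{4} + 4 \cos{\left(1 \right)}.
Integral = F(3) - F(1) = 12 \cos{\left(3 \right)} - 4 \cos{\left(1 \right)} + \frac{5 \sin{\left(1 \right)}}{4} + \frac{59 \sin{\left(3 \right)}}{4}.

Antiderivative: F(x) = 2 x^{2} \sin{\left(x \right)} + 4 x \cos{\left(x \right)} - \frac{13 \sin{\left(x \right)}}{4}; value = 12 \cos{\left(3 \right)} - 4 \cos{\left(1 \right)} + \frac{5 \sin{\left(1 \right)}}{4} + \frac{59 \sin{\left(3 \right)}}{4}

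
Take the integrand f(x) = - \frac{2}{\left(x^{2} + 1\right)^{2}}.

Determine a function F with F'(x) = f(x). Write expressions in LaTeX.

Recover f(x) by differentiating a candidate F(x); any mismatch rules it out.
Check: d/dx[- \frac{2 x}{2 x^{2} + 2} - \operatorname{atan}{\left(x \right)}] = - \frac{2}{x^{4} + 2 x^{2} + 1}, which equals f(x).

An antiderivative is F(x) = - \frac{2 x}{2 x^{2} + 2} - \operatorname{atan}{\left(x \right)}.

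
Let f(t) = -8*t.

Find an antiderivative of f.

Any candidate F(t) must reproduce f(t) exactly when differentiated.
Check: d/dt[-4*t**2] = -8*t = f(t).

An antiderivative is F(t) = -4*t**2.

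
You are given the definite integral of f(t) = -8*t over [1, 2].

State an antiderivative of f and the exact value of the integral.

Since d/dt undoes antidifferentiation here, F'(t) = f(t) is required of F(t).
F(t) = -4*t**2 is an antiderivative of f.
Check: d/dt[-4*t**2] = -8*t = f(t).
F(2) = -16; F(1) = -4.
Integral = F(2) - F(1) = -12.

Antiderivative: F(t) = -4*t**2; value = -12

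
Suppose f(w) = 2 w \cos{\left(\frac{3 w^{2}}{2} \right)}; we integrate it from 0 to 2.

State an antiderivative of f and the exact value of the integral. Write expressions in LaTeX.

Antiderivative: F(w) = \frac{2 \sin{\left(\frac{3 w^{2}}{2} \right)}}{3}; value = \frac{2 \sin{\left(6 \right)}}{3}

The substitution u = \frac{3 w^{2}}{2} works: f is exactly (dF/du)*(du/dw) for that inner function.
F(w) = \frac{2 \sin{\left(\frac{3 w^{2}}{2} \right)}}{3} is an antiderivative of f.
Check: d/dw[\frac{2 \sin{\left(\frac{3 w^{2}}{2} \right)}}{3}] = 2 w \cos{\left(\frac{3 w^{2}}{2} \right)} = f(w).
F(2) = \frac{2 \sin{\left(6 \right)}}{3}; F(0) = 0.
Integral = F(2) - F(0) = \frac{2 \sin{\left(6 \right)}}{3}.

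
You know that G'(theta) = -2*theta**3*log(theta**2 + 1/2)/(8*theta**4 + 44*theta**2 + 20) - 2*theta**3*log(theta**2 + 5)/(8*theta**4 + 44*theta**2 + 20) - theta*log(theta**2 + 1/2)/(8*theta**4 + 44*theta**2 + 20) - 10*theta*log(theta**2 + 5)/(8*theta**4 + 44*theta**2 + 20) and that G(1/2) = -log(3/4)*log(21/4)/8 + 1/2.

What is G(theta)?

G(theta) = -log(theta**2 + 1/2)*log(theta**2 + 5)/8 + 1/2

Recognize the product-rule pattern: G'(theta) = u'v + uv' with u = -log(theta**2 + 1/2)/8, v = log(theta**2 + 5), so integration by parts undoes it.
A general antiderivative is -log(theta**2 + 1/2)*log(theta**2 + 5)/8 + C.
The condition gives C = -log(3/4)*log(21/4)/8 + 1/2 - (-log(3/4)*log(21/4)/8) = 1/2.
So G(theta) = -log(theta**2 + 1/2)*log(theta**2 + 5)/8 + 1/2.
Check: d/dtheta[-log(theta**2 + 1/2)*log(theta**2 + 5)/8 + 1/2] = (-2*theta**3*log(theta**2 + 1/2) - 2*theta**3*log(theta**2 + 5) - theta*log(theta**2 + 1/2) - 10*theta*log(theta**2 + 5))/(8*theta**4 + 44*theta**2 + 20), which equals G'(theta).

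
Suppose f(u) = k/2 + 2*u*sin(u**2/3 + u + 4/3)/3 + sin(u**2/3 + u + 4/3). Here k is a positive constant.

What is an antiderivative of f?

Integrate term by term and add the pieces.
Check: d/du[k*u/2 - cos(u**2/3 + u + 4/3)] = k/2 + 2*u*sin(u**2/3 + u + 4/3)/3 + sin(u**2/3 + u + 4/3) = f(u).

An antiderivative is F(u) = k*u/2 - cos(u**2/3 + u + 4/3).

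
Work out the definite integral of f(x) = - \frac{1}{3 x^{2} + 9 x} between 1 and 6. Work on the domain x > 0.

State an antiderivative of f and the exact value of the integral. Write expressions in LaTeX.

Factor the denominator (3 x \left(x + 3\right)) and decompose: f = \frac{1}{9 \left(x + 3\right)} - \frac{1}{9 x}; each piece integrates to a log, atan, or power term.
F(x) = - \frac{\log{\left(x \right)}}{9} + \frac{\log{\left(x + 3 \right)}}{9} is an antiderivative of f.
Check: d/dx[- \frac{\log{\left(x \right)}}{9} + \frac{\log{\left(x + 3 \right)}}{9}] = - \frac{1}{3 x^{2} + 9 x} = f(x).
F(6) = - \frac{\log{\left(6 \right)}}{9} + \frac{\log{\left(9 \right)}}{9}; F(1) = \frac{\log{\left(4 \right)}}{9}.
Integral = F(6) - F(1) = - \frac{\log{\left(6 \right)}}{9} - \frac{\log{\left(4 \right)}}{9} + \frac{\log{\left(9 \right)}}{9}.

Antiderivative: F(x) = - \frac{\log{\left(x \right)}}{9} + \frac{\log{\left(x + 3 \right)}}{9}; value = - \frac{\log{\left(6 \right)}}{9} - \frac{\log{\left(4 \right)}}{9} + \frac{\log{\left(9 \right)}}{9}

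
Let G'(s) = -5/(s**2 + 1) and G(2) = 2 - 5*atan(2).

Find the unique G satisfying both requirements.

G(s) = 2 - 5*atan(s)

Differentiate the proposed G(s) back; it has to land on the given G'(s).
A general antiderivative is -5*atan(s) + C.
The condition gives C = 2 - 5*atan(2) - (-5*atan(2)) = 2.
So G(s) = 2 - 5*atan(s).
Check: d/ds[2 - 5*atan(s)] = -5/(s**2 + 1) = G'(s).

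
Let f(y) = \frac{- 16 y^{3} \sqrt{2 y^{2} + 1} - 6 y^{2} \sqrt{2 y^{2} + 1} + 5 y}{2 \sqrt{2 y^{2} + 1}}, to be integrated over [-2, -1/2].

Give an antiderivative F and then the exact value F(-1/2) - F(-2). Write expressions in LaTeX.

Since d/dy undoes antidifferentiation here, F'(y) = f(y) is required of F(y).
F(y) = - \frac{8 y^{4} + 4 y^{3} - 5 \sqrt{2 y^{2} + 1}}{4} is an antiderivative of f.
Check: d/dy[- \frac{8 y^{4} + 4 y^{3} - 5 \sqrt{2 y^{2} + 1}}{4}] = \frac{- 16 y^{3} \sqrt{2 y^{2} + 1} - 6 y^{2} \sqrt{2 y^{2} + 1} + 5 y}{2 \sqrt{2 y^{2} + 1}} = f(y).
F(-1/2) = \frac{5 \sqrt{6}}{8}; F(-2) = - \frac{81}{4}.
Integral = F(-1/2) - F(-2) = \frac{5 \sqrt{6}}{8} + \frac{81}{4}.

Antiderivative: F(y) = - \frac{8 y^{4} + 4 y^{3} - 5 \sqrt{2 y^{2} + 1}}{4}; value = \frac{5 \sqrt{6}}{8} + \frac{81}{4}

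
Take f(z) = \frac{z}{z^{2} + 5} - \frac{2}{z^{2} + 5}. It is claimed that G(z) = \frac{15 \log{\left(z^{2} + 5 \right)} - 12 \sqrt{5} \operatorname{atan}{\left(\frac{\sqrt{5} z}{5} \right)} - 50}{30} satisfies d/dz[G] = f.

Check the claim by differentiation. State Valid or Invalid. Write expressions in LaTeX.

Valid - the claim checks out under differentiation.

d/dz[G] = \frac{z - 2}{z^{2} + 5}
This equals f(z) exactly, so the claim holds.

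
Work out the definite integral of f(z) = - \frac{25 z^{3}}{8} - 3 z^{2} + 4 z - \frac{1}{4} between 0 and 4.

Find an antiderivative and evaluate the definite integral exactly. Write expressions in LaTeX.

Antiderivative: F(z) = - \frac{25 z^{4}}{32} - z^{3} + 2 z^{2} - \frac{z}{4}; value = -233

The integrand splits into summands that can be handled one at a time.
F(z) = - \frac{25 z^{4}}{32} - z^{3} + 2 z^{2} - \frac{z}{4} is an antiderivative of f.
Check: d/dz[- \frac{25 z^{4}}{32} - z^{3} + 2 z^{2} - \frac{z}{4}] = - \frac{25 z^{3}}{8} - 3 z^{2} + 4 z - \frac{1}{4} = f(z).
F(4) = -233; F(0) = 0.
Integral = F(4) - F(0) = -233.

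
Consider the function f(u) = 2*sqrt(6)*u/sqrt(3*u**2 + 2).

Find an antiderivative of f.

The substitution w = u**2/2 + 1/3 works: f is exactly (dF/dw)*(dw/du) for that inner function.
Check: d/du[2*sqrt(6)*sqrt(3*u**2 + 2)/3] = 2*sqrt(6)*u/sqrt(3*u**2 + 2) = f(u).

An antiderivative is F(u) = 2*sqrt(6)*sqrt(3*u**2 + 2)/3.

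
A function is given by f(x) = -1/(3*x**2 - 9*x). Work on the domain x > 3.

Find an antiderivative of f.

An antiderivative is F(x) = (log(x) - log(x - 3))/9.

The denominator factors as 3*x*(x - 3); partial fractions split f into directly integrable pieces: -1/(9*(x - 3)) + 1/(9*x).
Check: d/dx[(log(x) - log(x - 3))/9] = -1/(3*x**2 - 9*x) = f(x).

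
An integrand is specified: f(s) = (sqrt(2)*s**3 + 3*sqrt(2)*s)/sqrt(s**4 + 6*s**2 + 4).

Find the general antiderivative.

F(s) = sqrt(2)*sqrt(s**4 + 6*s**2 + 4)/2 + C

The substitution u = s**4/2 + 3*s**2 + 2 works: f is exactly (dF/du)*(du/ds) for that inner function.
Check: d/ds[sqrt(2)*sqrt(s**4 + 6*s**2 + 4)/2] = (sqrt(2)*s**3 + 3*sqrt(2)*s)/sqrt(s**4 + 6*s**2 + 4) = f(s).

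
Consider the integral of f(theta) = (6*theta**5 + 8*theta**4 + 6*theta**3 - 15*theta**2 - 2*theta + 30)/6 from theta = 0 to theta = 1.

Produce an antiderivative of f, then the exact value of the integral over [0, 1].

Antiderivative: F(theta) = theta**6/6 + 4*theta**5/15 + theta**4/4 - 5*theta**3/6 - theta**2/6 + 5*theta; value = 281/60

A first test for any F(theta): its theta-derivative must equal f(theta) identically.
F(theta) = theta**6/6 + 4*theta**5/15 + theta**4/4 - 5*theta**3/6 - theta**2/6 + 5*theta is an antiderivative of f.
Check: d/dtheta[theta**6/6 + 4*theta**5/15 + theta**4/4 - 5*theta**3/6 - theta**2/6 + 5*theta] = theta**5 + 4*theta**4/3 + theta**3 - 5*theta**2/2 - theta/3 + 5, which equals f(theta).
F(1) = 281/60; F(0) = 0.
Integral = F(1) - F(0) = 281/60.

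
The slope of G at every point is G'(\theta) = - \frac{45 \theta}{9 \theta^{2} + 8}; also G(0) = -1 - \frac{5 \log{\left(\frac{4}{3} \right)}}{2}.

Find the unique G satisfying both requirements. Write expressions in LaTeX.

G(\theta) = - \frac{5 \log{\left(9 \theta^{2} + 8 \right)}}{2} - 1 + \frac{5 \log{\left(6 \right)}}{2}

G'(\theta) matches the chain-rule pattern g'(h)*h' with inner function h(\theta) = \frac{3 \theta^{2}}{2} + \frac{4}{3}; substituting u = h(\theta) collapses the integral.
A general antiderivative is - \frac{5 \log{\left(\frac{3 \theta^{2}}{2} + \frac{4}{3} \right)}}{2} + C.
The condition gives C = -1 - \frac{5 \log{\left(\frac{4}{3} \right)}}{2} - (- \frac{5 \log{\left(\frac{4}{3} \right)}}{2}) = -1.
So G(\theta) = - \frac{5 \log{\left(9 \theta^{2} + 8 \right)}}{2} - 1 + \frac{5 \log{\left(6 \right)}}{2}.
Check: d/d\theta[- \frac{5 \log{\left(9 \theta^{2} + 8 \right)}}{2} - 1 + \frac{5 \log{\left(6 \right)}}{2}] = - \frac{45 \theta}{9 \theta^{2} + 8} = G'(\theta).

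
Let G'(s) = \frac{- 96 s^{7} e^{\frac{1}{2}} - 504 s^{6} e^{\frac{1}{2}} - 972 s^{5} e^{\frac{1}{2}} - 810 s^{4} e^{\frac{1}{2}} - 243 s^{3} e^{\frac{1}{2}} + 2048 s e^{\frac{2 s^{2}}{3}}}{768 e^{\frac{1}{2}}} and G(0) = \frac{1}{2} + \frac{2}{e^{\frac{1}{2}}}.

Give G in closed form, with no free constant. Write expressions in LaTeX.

G(s) = - \frac{\left(- \frac{s^{2}}{2} - \frac{3 s}{4}\right)^{4}}{4} + 2 e^{\frac{2 s^{2}}{3} - \frac{1}{2}} + \frac{1}{2}

A first test for any G(s): its s-derivative must equal the given G'(s).
A general antiderivative is - \frac{\left(- \frac{s^{2}}{2} - \frac{3 s}{4}\right)^{4}}{4} + 2 e^{\frac{2 s^{2}}{3} - \frac{1}{2}} + C.
The condition gives C = \frac{1}{2} + \frac{2}{e^{\frac{1}{2}}} - (\frac{2}{e^{\frac{1}{2}}}) = \frac{1}{2}.
So G(s) = - \frac{\left(- \frac{s^{2}}{2} - \frac{3 s}{4}\right)^{4}}{4} + 2 e^{\frac{2 s^{2}}{3} - \frac{1}{2}} + \frac{1}{2}.
Check: d/ds[- \frac{\left(- \frac{s^{2}}{2} - \frac{3 s}{4}\right)^{4}}{4} + 2 e^{\frac{2 s^{2}}{3} - \frac{1}{2}} + \frac{1}{2}] = - \frac{s^{7}}{8} - \frac{21 s^{6}}{32} - \frac{81 s^{5}}{64} - \frac{135 s^{4}}{128} - \frac{81 s^{3}}{256} + \frac{8 s e^{\frac{2 s^{2}}{3}}}{3 e^{\frac{1}{2}}}, which equals G'(s).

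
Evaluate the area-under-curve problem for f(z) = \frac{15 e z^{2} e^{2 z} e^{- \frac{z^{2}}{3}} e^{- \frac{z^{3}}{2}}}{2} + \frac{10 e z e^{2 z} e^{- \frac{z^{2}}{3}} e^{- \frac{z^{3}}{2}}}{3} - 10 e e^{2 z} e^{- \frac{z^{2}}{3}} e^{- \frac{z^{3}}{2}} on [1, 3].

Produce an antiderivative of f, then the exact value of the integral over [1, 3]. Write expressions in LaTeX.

Antiderivative: F(z) = - 5 e^{- \frac{z^{3}}{2} - \frac{z^{2}}{3} + 2 z + 1}; value = - \frac{5}{e^{\frac{19}{2}}} + 5 e^{\frac{13}{6}}

The substitution u = - \frac{z^{3}}{2} - \frac{z^{2}}{3} + 2 z + 1 works: f is exactly (dF/du)*(du/dz) for that inner function.
F(z) = - 5 e^{- \frac{z^{3}}{2} - \frac{z^{2}}{3} + 2 z + 1} is an antiderivative of f.
Check: d/dz[- 5 e^{- \frac{z^{3}}{2} - \frac{z^{2}}{3} + 2 z + 1}] = \frac{e \left(45 z^{2} + 20 z - 60\right) e^{2 z} e^{- \frac{z^{2}}{3}} e^{- \frac{z^{3}}{2}}}{6}, which equals f(z).
F(3) = - \frac{5}{e^{\frac{19}{2}}}; F(1) = - 5 e^{\frac{13}{6}}.
Integral = F(3) - F(1) = - \frac{5}{e^{\frac{19}{2}}} + 5 e^{\frac{13}{6}}.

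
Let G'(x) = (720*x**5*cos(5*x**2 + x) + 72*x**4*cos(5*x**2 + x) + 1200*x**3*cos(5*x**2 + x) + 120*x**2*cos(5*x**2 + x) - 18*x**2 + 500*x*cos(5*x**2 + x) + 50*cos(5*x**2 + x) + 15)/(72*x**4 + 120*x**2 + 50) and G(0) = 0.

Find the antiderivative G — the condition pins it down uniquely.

A first test for any G(x): its x-derivative must equal the given G'(x).
A general antiderivative is x/(2*(2*x**2 + 5/3)) + sin(5*x**2 + x) + C.
The condition gives C = 0 - (0) = 0.
So G(x) = (12*x**2*sin(5*x**2 + x) + 3*x + 10*sin(5*x**2 + x))/(12*x**2 + 10).
Check: d/dx[(12*x**2*sin(5*x**2 + x) + 3*x + 10*sin(5*x**2 + x))/(12*x**2 + 10)] = (720*x**5*cos(5*x**2 + x) + 72*x**4*cos(5*x**2 + x) + 1200*x**3*cos(5*x**2 + x) + 120*x**2*cos(5*x**2 + x) - 18*x**2 + 500*x*cos(5*x**2 + x) + 50*cos(5*x**2 + x) + 15)/(72*x**4 + 120*x**2 + 50) = G'(x).

G(x) = (12*x**2*sin(5*x**2 + x) + 3*x + 10*sin(5*x**2 + x))/(12*x**2 + 10)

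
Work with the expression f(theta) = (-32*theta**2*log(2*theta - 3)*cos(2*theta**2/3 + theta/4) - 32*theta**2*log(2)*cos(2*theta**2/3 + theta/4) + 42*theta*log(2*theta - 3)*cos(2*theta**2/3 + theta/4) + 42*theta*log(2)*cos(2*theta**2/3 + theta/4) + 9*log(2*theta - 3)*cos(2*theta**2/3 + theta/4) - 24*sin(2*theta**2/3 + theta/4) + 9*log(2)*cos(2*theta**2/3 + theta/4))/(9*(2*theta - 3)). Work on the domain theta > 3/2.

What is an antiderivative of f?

Recognize the product-rule pattern: f = u'v + uv' with u = -4*log(4*theta - 6)/3, v = sin(2*theta**2/3 + theta/4), so integration by parts undoes it.
Check: d/dtheta[-4*log(2*theta - 3)*sin(2*theta**2/3 + theta/4)/3 - 4*log(2)*sin(2*theta**2/3 + theta/4)/3] = (-32*theta**2*log(2*theta - 3)*cos(2*theta**2/3 + theta/4) - 32*theta**2*log(2)*cos(2*theta**2/3 + theta/4) + 42*theta*log(2*theta - 3)*cos(2*theta**2/3 + theta/4) + 42*theta*log(2)*cos(2*theta**2/3 + theta/4) + 9*log(2*theta - 3)*cos(2*theta**2/3 + theta/4) - 24*sin(2*theta**2/3 + theta/4) + 9*log(2)*cos(2*theta**2/3 + theta/4))/(18*theta - 27), which equals f(theta).

An antiderivative is F(theta) = -4*log(2*theta - 3)*sin(2*theta**2/3 + theta/4)/3 - 4*log(2)*sin(2*theta**2/3 + theta/4)/3.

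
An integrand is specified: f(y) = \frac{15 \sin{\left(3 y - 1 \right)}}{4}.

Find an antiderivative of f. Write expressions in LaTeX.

An antiderivative F(y) passes only if d/dy[F] lands on f(y) exactly.
Check: d/dy[- \frac{5 \cos{\left(3 y - 1 \right)}}{4}] = \frac{15 \sin{\left(3 y - 1 \right)}}{4} = f(y).

An antiderivative is F(y) = - \frac{5 \cos{\left(3 y - 1 \right)}}{4}.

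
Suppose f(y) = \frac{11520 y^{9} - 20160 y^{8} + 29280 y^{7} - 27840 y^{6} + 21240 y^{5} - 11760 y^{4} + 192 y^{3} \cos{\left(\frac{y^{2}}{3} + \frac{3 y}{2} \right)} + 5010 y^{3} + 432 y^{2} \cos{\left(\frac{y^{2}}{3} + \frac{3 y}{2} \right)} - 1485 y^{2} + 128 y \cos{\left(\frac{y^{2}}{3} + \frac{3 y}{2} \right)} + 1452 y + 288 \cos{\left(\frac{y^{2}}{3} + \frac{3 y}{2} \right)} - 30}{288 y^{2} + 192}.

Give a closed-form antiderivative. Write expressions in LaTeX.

An antiderivative is F(y) = 5 y^{8} - 10 y^{7} + \frac{25 y^{6}}{2} - 10 y^{5} + \frac{95 y^{4}}{16} - \frac{5 y^{3}}{2} + \frac{25 y^{2}}{32} - \frac{5 y}{32} + 2 \log{\left(y^{2} + \frac{2}{3} \right)} + \sin{\left(\frac{y^{2}}{3} + \frac{3 y}{2} \right)}.

Check any antiderivative F(y) by computing F'(y) and comparing it with f(y).
Check: d/dy[5 y^{8} - 10 y^{7} + \frac{25 y^{6}}{2} - 10 y^{5} + \frac{95 y^{4}}{16} - \frac{5 y^{3}}{2} + \frac{25 y^{2}}{32} - \frac{5 y}{32} + 2 \log{\left(y^{2} + \frac{2}{3} \right)} + \sin{\left(\frac{y^{2}}{3} + \frac{3 y}{2} \right)}] = \frac{11520 y^{9} - 20160 y^{8} + 29280 y^{7} - 27840 y^{6} + 21240 y^{5} - 11760 y^{4} + 192 y^{3} \cos{\left(\frac{y^{2}}{3} + \frac{3 y}{2} \right)} + 5010 y^{3} + 432 y^{2} \cos{\left(\frac{y^{2}}{3} + \frac{3 y}{2} \right)} - 1485 y^{2} + 128 y \cos{\left(\frac{y^{2}}{3} + \frac{3 y}{2} \right)} + 1452 y + 288 \cos{\left(\frac{y^{2}}{3} + \frac{3 y}{2} \right)} - 30}{288 y^{2} + 192} = f(y).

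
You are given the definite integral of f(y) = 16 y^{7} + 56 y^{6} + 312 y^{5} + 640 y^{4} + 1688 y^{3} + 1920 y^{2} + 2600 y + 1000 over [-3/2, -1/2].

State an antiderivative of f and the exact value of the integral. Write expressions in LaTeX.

Antiderivative: F(y) = 2 \left(y^{2} + y + 5\right)^{4}; value = - \frac{9345}{8}

f matches the chain-rule pattern g'(h)*h' with inner function h(y) = - y^{2} - y - 5; substituting u = h(y) collapses the integral.
F(y) = 2 \left(y^{2} + y + 5\right)^{4} is an antiderivative of f.
Check: d/dy[2 \left(y^{2} + y + 5\right)^{4}] = 16 y^{7} + 56 y^{6} + 312 y^{5} + 640 y^{4} + 1688 y^{3} + 1920 y^{2} + 2600 y + 1000 = f(y).
F(-1/2) = \frac{130321}{128}; F(-3/2) = \frac{279841}{128}.
Integral = F(-1/2) - F(-3/2) = - \frac{9345}{8}.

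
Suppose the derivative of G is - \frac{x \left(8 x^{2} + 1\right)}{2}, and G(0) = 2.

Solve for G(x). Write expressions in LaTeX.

A candidate passes only if d/dx[G] lands on the given G'(x) exactly.
A general antiderivative is - x^{4} - \frac{x^{2}}{4} + C.
The condition gives C = 2 - (0) = 2.
So G(x) = - x^{4} - \frac{x^{2}}{4} + 2.
Check: d/dx[- x^{4} - \frac{x^{2}}{4} + 2] = - 4 x^{3} - \frac{x}{2}, which equals G'(x).

G(x) = - x^{4} - \frac{x^{2}}{4} + 2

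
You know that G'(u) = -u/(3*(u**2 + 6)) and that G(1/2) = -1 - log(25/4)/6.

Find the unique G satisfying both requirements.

The substitution w = u**2 + 6 works: G'(u) is exactly (dG/dw)*(dw/du) for that inner function.
A general antiderivative is -log(u**2 + 6)/6 + C.
The condition gives C = -1 - log(25/4)/6 - (-log(25/4)/6) = -1.
So G(u) = -log(u**2 + 6)/6 - 1.
Check: d/du[-log(u**2 + 6)/6 - 1] = -u/(3*u**2 + 18), which equals G'(u).

G(u) = -log(u**2 + 6)/6 - 1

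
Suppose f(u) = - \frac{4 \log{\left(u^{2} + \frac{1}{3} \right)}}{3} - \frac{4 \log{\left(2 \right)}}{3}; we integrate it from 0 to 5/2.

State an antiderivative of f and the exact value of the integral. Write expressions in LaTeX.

An antiderivative F(u) passes only if d/du[F] lands on f(u) exactly.
F(u) = - \frac{4 \left(3 u \log{\left(2 u^{2} + \frac{2}{3} \right)} - 6 u + 2 \sqrt{3} \operatorname{atan}{\left(\sqrt{3} u \right)}\right)}{9} is an antiderivative of f.
Check: d/du[- \frac{4 \left(3 u \log{\left(2 u^{2} + \frac{2}{3} \right)} - 6 u + 2 \sqrt{3} \operatorname{atan}{\left(\sqrt{3} u \right)}\right)}{9}] = - \frac{4 \log{\left(u^{2} + \frac{1}{3} \right)}}{3} - \frac{4 \log{\left(2 \right)}}{3} = f(u).
F(5/2) = - \frac{10 \log{\left(\frac{79}{6} \right)}}{3} - \frac{8 \sqrt{3} \operatorname{atan}{\left(\frac{5 \sqrt{3}}{2} \right)}}{9} + \frac{20}{3}; F(0) = 0.
Integral = F(5/2) - F(0) = - \frac{10 \log{\left(\frac{79}{6} \right)}}{3} - \frac{8 \sqrt{3} \operatorname{atan}{\left(\frac{5 \sqrt{3}}{2} \right)}}{9} + \frac{20}{3}.

Antiderivative: F(u) = - \frac{4 \left(3 u \log{\left(2 u^{2} + \frac{2}{3} \right)} - 6 u + 2 \sqrt{3} \operatorname{atan}{\left(\sqrt{3} u \right)}\right)}{9}; value = - \frac{10 \log{\left(\frac{79}{6} \right)}}{3} - \frac{8 \sqrt{3} \operatorname{atan}{\left(\frac{5 \sqrt{3}}{2} \right)}}{9} + \frac{20}{3}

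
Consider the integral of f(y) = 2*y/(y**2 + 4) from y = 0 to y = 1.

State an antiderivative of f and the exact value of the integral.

f matches the chain-rule pattern g'(h)*h' with inner function h(y) = y**2/2 + 2; substituting u = h(y) collapses the integral.
F(y) = log(y**2/2 + 2) is an antiderivative of f.
Check: d/dy[log(y**2/2 + 2)] = 2*y/(y**2 + 4) = f(y).
F(1) = log(5/2); F(0) = log(2).
Integral = F(1) - F(0) = -log(2) + log(5/2).

Antiderivative: F(y) = log(y**2/2 + 2); value = -log(2) + log(5/2)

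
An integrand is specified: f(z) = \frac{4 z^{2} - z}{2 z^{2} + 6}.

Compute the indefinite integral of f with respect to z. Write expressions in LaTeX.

F(z) = \frac{8 z - \log{\left(z^{2} + 3 \right)} - 8 \sqrt{3} \operatorname{atan}{\left(\frac{\sqrt{3} z}{3} \right)}}{4} + C

Check any antiderivative F(z) by computing F'(z) and comparing it with f(z).
Check: d/dz[\frac{8 z - \log{\left(z^{2} + 3 \right)} - 8 \sqrt{3} \operatorname{atan}{\left(\frac{\sqrt{3} z}{3} \right)}}{4}] = \frac{4 z^{2} - z}{2 z^{2} + 6} = f(z).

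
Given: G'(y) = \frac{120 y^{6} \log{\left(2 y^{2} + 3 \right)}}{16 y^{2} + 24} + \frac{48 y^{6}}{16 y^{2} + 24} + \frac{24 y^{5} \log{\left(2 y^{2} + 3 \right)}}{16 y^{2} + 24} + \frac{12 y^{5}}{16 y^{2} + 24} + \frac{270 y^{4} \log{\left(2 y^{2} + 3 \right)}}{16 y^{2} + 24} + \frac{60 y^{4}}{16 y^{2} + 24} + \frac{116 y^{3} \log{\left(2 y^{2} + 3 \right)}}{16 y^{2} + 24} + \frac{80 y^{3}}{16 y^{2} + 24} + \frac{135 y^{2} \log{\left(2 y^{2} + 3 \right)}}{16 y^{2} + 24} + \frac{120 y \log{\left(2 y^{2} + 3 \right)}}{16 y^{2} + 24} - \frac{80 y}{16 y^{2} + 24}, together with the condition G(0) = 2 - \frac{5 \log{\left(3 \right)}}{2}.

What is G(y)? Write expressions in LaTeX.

G(y) = \frac{12 y^{5} \log{\left(2 y^{2} + 3 \right)} + 3 y^{4} \log{\left(2 y^{2} + 3 \right)} + 15 y^{3} \log{\left(2 y^{2} + 3 \right)} + 20 y^{2} \log{\left(2 y^{2} + 3 \right)} - 20 \log{\left(2 y^{2} + 3 \right)} + 16}{8}

G'(y) has the shape u'v + uv' for u = \frac{3 y^{5}}{2} + \frac{3 y^{4}}{8} + \frac{15 y^{3}}{8} + \frac{5 y^{2}}{2} - \frac{5}{2} and v = \log{\left(2 y^{2} + 3 \right)} — it is the derivative of the product u*v.
A general antiderivative is - \frac{3 \left(- y^{5} - \frac{y^{4}}{4} - \frac{5 y^{3}}{4} - \frac{5 y^{2}}{3} + \frac{5}{3}\right) \log{\left(2 y^{2} + 3 \right)}}{2} + C.
The condition gives C = 2 - \frac{5 \log{\left(3 \right)}}{2} - (- \frac{5 \log{\left(3 \right)}}{2}) = 2.
So G(y) = \frac{12 y^{5} \log{\left(2 y^{2} + 3 \right)} + 3 y^{4} \log{\left(2 y^{2} + 3 \right)} + 15 y^{3} \log{\left(2 y^{2} + 3 \right)} + 20 y^{2} \log{\left(2 y^{2} + 3 \right)} - 20 \log{\left(2 y^{2} + 3 \right)} + 16}{8}.
Check: d/dy[\frac{12 y^{5} \log{\left(2 y^{2} + 3 \right)} + 3 y^{4} \log{\left(2 y^{2} + 3 \right)} + 15 y^{3} \log{\left(2 y^{2} + 3 \right)} + 20 y^{2} \log{\left(2 y^{2} + 3 \right)} - 20 \log{\left(2 y^{2} + 3 \right)} + 16}{8}] = \frac{120 y^{6} \log{\left(2 y^{2} + 3 \right)} + 48 y^{6} + 24 y^{5} \log{\left(2 y^{2} + 3 \right)} + 12 y^{5} + 270 y^{4} \log{\left(2 y^{2} + 3 \right)} + 60 y^{4} + 116 y^{3} \log{\left(2 y^{2} + 3 \right)} + 80 y^{3} + 135 y^{2} \log{\left(2 y^{2} + 3 \right)} + 120 y \log{\left(2 y^{2} + 3 \right)} - 80 y}{16 y^{2} + 24}, which equals G'(y).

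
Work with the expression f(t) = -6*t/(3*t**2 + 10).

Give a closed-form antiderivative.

The substitution u = 3*t**2/2 + 5 works: f is exactly (dF/du)*(du/dt) for that inner function.
Check: d/dt[-log(3*t**2/2 + 5)] = -6*t/(3*t**2 + 10) = f(t).

An antiderivative is F(t) = -log(3*t**2/2 + 5).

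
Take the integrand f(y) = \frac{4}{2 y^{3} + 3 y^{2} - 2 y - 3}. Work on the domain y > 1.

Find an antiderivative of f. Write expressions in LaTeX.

The denominator factors as \left(y - 1\right) \left(y + 1\right) \left(2 y + 3\right); partial fractions split f into directly integrable pieces: \frac{16}{5 \left(2 y + 3\right)} - \frac{2}{y + 1} + \frac{2}{5 \left(y - 1\right)}.
Check: d/dy[- \frac{2 \left(- \log{\left(y - 1 \right)} + 5 \log{\left(y + 1 \right)} - 4 \log{\left(y + \frac{3}{2} \right)}\right)}{5}] = \frac{4}{2 y^{3} + 3 y^{2} - 2 y - 3} = f(y).

An antiderivative is F(y) = - \frac{2 \left(- \log{\left(y - 1 \right)} + 5 \log{\left(y + 1 \right)} - 4 \log{\left(y + \frac{3}{2} \right)}\right)}{5}.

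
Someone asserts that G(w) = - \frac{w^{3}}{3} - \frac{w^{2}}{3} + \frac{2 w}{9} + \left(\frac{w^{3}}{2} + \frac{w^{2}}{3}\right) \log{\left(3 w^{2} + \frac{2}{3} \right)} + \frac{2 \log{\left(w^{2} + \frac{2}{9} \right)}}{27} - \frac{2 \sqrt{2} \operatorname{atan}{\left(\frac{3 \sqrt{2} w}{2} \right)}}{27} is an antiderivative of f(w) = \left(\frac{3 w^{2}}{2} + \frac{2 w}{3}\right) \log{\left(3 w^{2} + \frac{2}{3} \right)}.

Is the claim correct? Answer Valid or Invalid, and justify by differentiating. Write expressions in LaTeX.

Valid: G'(w) = f(w).

d/dw[G] = \frac{3 w^{2} \log{\left(3 w^{2} + \frac{2}{3} \right)}}{2} + \frac{2 w \log{\left(3 w^{2} + \frac{2}{3} \right)}}{3}
This equals f(w) exactly, so the claim holds.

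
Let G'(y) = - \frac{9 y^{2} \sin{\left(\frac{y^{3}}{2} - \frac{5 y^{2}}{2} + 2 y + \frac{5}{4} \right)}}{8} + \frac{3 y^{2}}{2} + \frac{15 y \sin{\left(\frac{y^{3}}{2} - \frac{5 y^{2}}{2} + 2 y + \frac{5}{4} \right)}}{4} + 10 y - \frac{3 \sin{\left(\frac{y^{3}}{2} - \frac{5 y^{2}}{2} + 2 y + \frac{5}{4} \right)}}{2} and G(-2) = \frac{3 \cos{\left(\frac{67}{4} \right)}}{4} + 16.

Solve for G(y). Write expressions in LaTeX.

The integrand splits into summands that can be handled one at a time.
A general antiderivative is \frac{y^{3}}{2} + 5 y^{2} + \frac{3 \cos{\left(\frac{y^{3}}{2} - \frac{5 y^{2}}{2} + 2 y + \frac{5}{4} \right)}}{4} + C.
The condition gives C = \frac{3 \cos{\left(\frac{67}{4} \right)}}{4} + 16 - (\frac{3 \cos{\left(\frac{67}{4} \right)}}{4} + 16) = 0.
So G(y) = \frac{y^{3}}{2} + 5 y^{2} + \frac{3 \cos{\left(\frac{y^{3}}{2} - \frac{5 y^{2}}{2} + 2 y + \frac{5}{4} \right)}}{4}.
Check: d/dy[\frac{y^{3}}{2} + 5 y^{2} + \frac{3 \cos{\left(\frac{y^{3}}{2} - \frac{5 y^{2}}{2} + 2 y + \frac{5}{4} \right)}}{4}] = - \frac{9 y^{2} \sin{\left(\frac{y^{3}}{2} - \frac{5 y^{2}}{2} + 2 y + \frac{5}{4} \right)}}{8} + \frac{3 y^{2}}{2} + \frac{15 y \sin{\left(\frac{y^{3}}{2} - \frac{5 y^{2}}{2} + 2 y + \frac{5}{4} \right)}}{4} + 10 y - \frac{3 \sin{\left(\frac{y^{3}}{2} - \frac{5 y^{2}}{2} + 2 y + \frac{5}{4} \right)}}{2} = G'(y).

G(y) = \frac{y^{3}}{2} + 5 y^{2} + \frac{3 \cos{\left(\frac{y^{3}}{2} - \frac{5 y^{2}}{2} + 2 y + \frac{5}{4} \right)}}{4}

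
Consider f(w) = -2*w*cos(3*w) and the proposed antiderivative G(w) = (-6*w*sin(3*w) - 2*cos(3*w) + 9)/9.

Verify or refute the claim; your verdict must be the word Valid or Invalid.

d/dw[G] = -2*w*cos(3*w)
This equals f(w) exactly, so the claim holds.

Valid. The derivative of G reproduces f.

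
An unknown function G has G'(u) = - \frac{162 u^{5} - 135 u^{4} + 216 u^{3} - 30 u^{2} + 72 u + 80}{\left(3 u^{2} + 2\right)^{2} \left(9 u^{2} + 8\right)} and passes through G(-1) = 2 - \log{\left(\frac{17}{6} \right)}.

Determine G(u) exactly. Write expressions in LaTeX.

G(u) = - \frac{5 u}{3 u^{2} + 2} - \log{\left(\frac{3 u^{2}}{2} + \frac{4}{3} \right)} + 1

Whatever form G(u) takes, its d/du must return the stated G'(u).
A general antiderivative is - \frac{5 u}{2 \left(\frac{3 u^{2}}{2} + 1\right)} - \log{\left(\frac{3 u^{2}}{2} + \frac{4}{3} \right)} + C.
The condition gives C = 2 - \log{\left(\frac{17}{6} \right)} - (1 - \log{\left(\frac{17}{6} \right)}) = 1.
So G(u) = - \frac{5 u}{3 u^{2} + 2} - \log{\left(\frac{3 u^{2}}{2} + \frac{4}{3} \right)} + 1.
Check: d/du[- \frac{5 u}{3 u^{2} + 2} - \log{\left(\frac{3 u^{2}}{2} + \frac{4}{3} \right)} + 1] = \frac{- 162 u^{5} + 135 u^{4} - 216 u^{3} + 30 u^{2} - 72 u - 80}{81 u^{6} + 180 u^{4} + 132 u^{2} + 32}, which equals G'(u).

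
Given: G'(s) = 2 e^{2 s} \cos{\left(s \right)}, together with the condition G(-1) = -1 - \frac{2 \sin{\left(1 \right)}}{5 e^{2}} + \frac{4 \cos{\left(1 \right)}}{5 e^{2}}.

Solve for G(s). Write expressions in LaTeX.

Check a candidate G(s) by differentiating: d/ds[G] must match the given G'(s).
A general antiderivative is \frac{2 e^{2 s} \sin{\left(s \right)}}{5} + \frac{4 e^{2 s} \cos{\left(s \right)}}{5} + C.
The condition gives C = -1 - \frac{2 \sin{\left(1 \right)}}{5 e^{2}} + \frac{4 \cos{\left(1 \right)}}{5 e^{2}} - (- \frac{2 \sin{\left(1 \right)}}{5 e^{2}} + \frac{4 \cos{\left(1 \right)}}{5 e^{2}}) = -1.
So G(s) = \frac{2 e^{2 s} \sin{\left(s \right)}}{5} + \frac{4 e^{2 s} \cos{\left(s \right)}}{5} - 1.
Check: d/ds[\frac{2 e^{2 s} \sin{\left(s \right)}}{5} + \frac{4 e^{2 s} \cos{\left(s \right)}}{5} - 1] = 2 e^{2 s} \cos{\left(s \right)} = G'(s).

G(s) = \frac{2 e^{2 s} \sin{\left(s \right)}}{5} + \frac{4 e^{2 s} \cos{\left(s \right)}}{5} - 1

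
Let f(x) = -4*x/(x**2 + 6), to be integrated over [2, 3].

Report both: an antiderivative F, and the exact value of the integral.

The substitution u = x**2/2 + 3 works: f is exactly (dF/du)*(du/dx) for that inner function.
F(x) = -2*log(x**2/2 + 3) is an antiderivative of f.
Check: d/dx[-2*log(x**2/2 + 3)] = -4*x/(x**2 + 6) = f(x).
F(3) = -2*log(15/2); F(2) = -2*log(5).
Integral = F(3) - F(2) = -2*log(15/2) + 2*log(5).

Antiderivative: F(x) = -2*log(x**2/2 + 3); value = -2*log(15/2) + 2*log(5)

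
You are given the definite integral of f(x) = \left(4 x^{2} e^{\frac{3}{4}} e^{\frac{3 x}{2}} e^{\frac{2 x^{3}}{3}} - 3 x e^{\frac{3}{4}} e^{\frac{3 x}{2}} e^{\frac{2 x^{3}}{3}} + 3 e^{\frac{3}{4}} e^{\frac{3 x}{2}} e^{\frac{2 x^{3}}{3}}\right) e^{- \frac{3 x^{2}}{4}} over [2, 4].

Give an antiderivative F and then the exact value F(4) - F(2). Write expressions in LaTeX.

The substitution u = \frac{2 x^{3}}{3} - \frac{3 x^{2}}{4} + \frac{3 x}{2} + \frac{3}{4} works: f is exactly (dF/du)*(du/dx) for that inner function.
F(x) = 2 e^{\frac{3}{4}} e^{\frac{3 x}{2}} e^{- \frac{3 x^{2}}{4}} e^{\frac{2 x^{3}}{3}} is an antiderivative of f.
Check: d/dx[2 e^{\frac{3}{4}} e^{\frac{3 x}{2}} e^{- \frac{3 x^{2}}{4}} e^{\frac{2 x^{3}}{3}}] = \left(4 x^{2} e^{\frac{3}{4}} e^{\frac{3 x}{2}} e^{\frac{2 x^{3}}{3}} - 3 x e^{\frac{3}{4}} e^{\frac{3 x}{2}} e^{\frac{2 x^{3}}{3}} + 3 e^{\frac{3}{4}} e^{\frac{3 x}{2}} e^{\frac{2 x^{3}}{3}}\right) e^{- \frac{3 x^{2}}{4}} = f(x).
F(4) = 2 e^{\frac{449}{12}}; F(2) = 2 e^{\frac{73}{12}}.
Integral = F(4) - F(2) = - 2 e^{\frac{73}{12}} + 2 e^{\frac{449}{12}}.

Antiderivative: F(x) = 2 e^{\frac{3}{4}} e^{\frac{3 x}{2}} e^{- \frac{3 x^{2}}{4}} e^{\frac{2 x^{3}}{3}}; value = - 2 e^{\frac{73}{12}} + 2 e^{\frac{449}{12}}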